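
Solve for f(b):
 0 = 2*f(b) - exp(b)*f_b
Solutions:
 f(b) = C1*exp(-2*exp(-b))


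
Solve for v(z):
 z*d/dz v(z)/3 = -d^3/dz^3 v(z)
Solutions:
 v(z) = C1 + Integral(C2*airyai(-3^(2/3)*z/3) + C3*airybi(-3^(2/3)*z/3), z)


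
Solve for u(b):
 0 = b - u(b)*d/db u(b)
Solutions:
 u(b) = -sqrt(C1 + b^2)
 u(b) = sqrt(C1 + b^2)


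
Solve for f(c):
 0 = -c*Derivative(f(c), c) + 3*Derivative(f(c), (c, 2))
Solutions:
 f(c) = C1 + C2*erfi(sqrt(6)*c/6)


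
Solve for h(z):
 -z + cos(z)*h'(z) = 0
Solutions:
 h(z) = C1 + Integral(z/cos(z), z)


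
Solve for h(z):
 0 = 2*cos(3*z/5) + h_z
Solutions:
 h(z) = C1 - 10*sin(3*z/5)/3


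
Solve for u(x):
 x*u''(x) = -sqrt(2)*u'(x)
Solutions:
 u(x) = C1 + C2*x^(1 - sqrt(2))


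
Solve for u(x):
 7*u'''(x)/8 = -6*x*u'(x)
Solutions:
 u(x) = C1 + Integral(C2*airyai(-2*6^(1/3)*7^(2/3)*x/7) + C3*airybi(-2*6^(1/3)*7^(2/3)*x/7), x)


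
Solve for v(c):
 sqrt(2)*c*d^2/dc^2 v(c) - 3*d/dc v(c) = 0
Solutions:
 v(c) = C1 + C2*c^(1 + 3*sqrt(2)/2)


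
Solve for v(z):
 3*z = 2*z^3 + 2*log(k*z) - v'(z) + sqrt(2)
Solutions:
 v(z) = C1 + z^4/2 - 3*z^2/2 + 2*z*log(k*z) + z*(-2 + sqrt(2))


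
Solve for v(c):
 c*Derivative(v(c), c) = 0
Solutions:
 v(c) = C1


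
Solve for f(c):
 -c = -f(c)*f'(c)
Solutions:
 f(c) = -sqrt(C1 + c^2)
 f(c) = sqrt(C1 + c^2)


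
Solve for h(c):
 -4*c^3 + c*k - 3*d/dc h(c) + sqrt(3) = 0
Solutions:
 h(c) = C1 - c^4/3 + c^2*k/6 + sqrt(3)*c/3


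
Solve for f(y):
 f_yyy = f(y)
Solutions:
 f(y) = C3*exp(y) + (C1*sin(sqrt(3)*y/2) + C2*cos(sqrt(3)*y/2))*exp(-y/2)


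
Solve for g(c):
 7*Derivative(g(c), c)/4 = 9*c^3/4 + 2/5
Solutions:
 g(c) = C1 + 9*c^4/28 + 8*c/35


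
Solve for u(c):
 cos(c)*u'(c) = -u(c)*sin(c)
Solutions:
 u(c) = C1*cos(c)


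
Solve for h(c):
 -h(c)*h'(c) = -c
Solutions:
 h(c) = -sqrt(C1 + c^2)
 h(c) = sqrt(C1 + c^2)


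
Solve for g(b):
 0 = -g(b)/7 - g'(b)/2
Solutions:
 g(b) = C1*exp(-2*b/7)


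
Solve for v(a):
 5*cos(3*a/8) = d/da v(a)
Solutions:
 v(a) = C1 + 40*sin(3*a/8)/3


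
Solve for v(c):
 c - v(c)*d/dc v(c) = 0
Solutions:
 v(c) = -sqrt(C1 + c^2)
 v(c) = sqrt(C1 + c^2)


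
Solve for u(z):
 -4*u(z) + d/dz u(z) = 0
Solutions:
 u(z) = C1*exp(4*z)


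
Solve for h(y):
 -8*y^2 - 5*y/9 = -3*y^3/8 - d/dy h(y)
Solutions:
 h(y) = C1 - 3*y^4/32 + 8*y^3/3 + 5*y^2/18


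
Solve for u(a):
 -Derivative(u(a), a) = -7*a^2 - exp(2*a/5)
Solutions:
 u(a) = C1 + 7*a^3/3 + 5*exp(2*a/5)/2


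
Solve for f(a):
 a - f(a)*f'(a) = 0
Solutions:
 f(a) = -sqrt(C1 + a^2)
 f(a) = sqrt(C1 + a^2)


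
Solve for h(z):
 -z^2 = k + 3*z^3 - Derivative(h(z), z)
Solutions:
 h(z) = C1 + k*z + 3*z^4/4 + z^3/3


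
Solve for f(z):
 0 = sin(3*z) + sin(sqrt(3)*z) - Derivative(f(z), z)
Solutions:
 f(z) = C1 - cos(3*z)/3 - sqrt(3)*cos(sqrt(3)*z)/3


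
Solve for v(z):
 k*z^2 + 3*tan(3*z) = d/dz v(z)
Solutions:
 v(z) = C1 + k*z^3/3 - log(cos(3*z))


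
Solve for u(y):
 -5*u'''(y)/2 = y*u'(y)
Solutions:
 u(y) = C1 + Integral(C2*airyai(-2^(1/3)*5^(2/3)*y/5) + C3*airybi(-2^(1/3)*5^(2/3)*y/5), y)


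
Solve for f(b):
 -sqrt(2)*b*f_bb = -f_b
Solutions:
 f(b) = C1 + C2*b^(sqrt(2)/2 + 1)


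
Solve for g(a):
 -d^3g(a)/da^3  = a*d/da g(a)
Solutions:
 g(a) = C1 + Integral(C2*airyai(-a) + C3*airybi(-a), a)


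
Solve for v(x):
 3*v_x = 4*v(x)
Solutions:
 v(x) = C1*exp(4*x/3)


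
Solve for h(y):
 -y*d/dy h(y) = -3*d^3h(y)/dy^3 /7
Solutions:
 h(y) = C1 + Integral(C2*airyai(3^(2/3)*7^(1/3)*y/3) + C3*airybi(3^(2/3)*7^(1/3)*y/3), y)


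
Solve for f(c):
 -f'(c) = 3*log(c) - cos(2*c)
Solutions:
 f(c) = C1 - 3*c*log(c) + 3*c + sin(2*c)/2


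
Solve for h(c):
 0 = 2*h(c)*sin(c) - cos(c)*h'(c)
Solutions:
 h(c) = C1/cos(c)^2


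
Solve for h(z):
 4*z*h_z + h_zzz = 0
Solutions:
 h(z) = C1 + Integral(C2*airyai(-2^(2/3)*z) + C3*airybi(-2^(2/3)*z), z)


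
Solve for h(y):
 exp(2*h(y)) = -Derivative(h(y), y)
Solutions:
 h(y) = log(-sqrt(-1/(C1 - y))) - log(2)/2
 h(y) = log(-1/(C1 - y))/2 - log(2)/2


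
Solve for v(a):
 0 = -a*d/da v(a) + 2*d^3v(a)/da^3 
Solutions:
 v(a) = C1 + Integral(C2*airyai(2^(2/3)*a/2) + C3*airybi(2^(2/3)*a/2), a)


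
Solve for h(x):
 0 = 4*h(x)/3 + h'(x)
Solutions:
 h(x) = C1*exp(-4*x/3)


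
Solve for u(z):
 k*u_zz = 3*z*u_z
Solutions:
 u(z) = C1 + C2*erf(sqrt(6)*z*sqrt(-1/k)/2)/sqrt(-1/k)


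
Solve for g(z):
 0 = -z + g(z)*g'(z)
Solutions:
 g(z) = -sqrt(C1 + z^2)
 g(z) = sqrt(C1 + z^2)


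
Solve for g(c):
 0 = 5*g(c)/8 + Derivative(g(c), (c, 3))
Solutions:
 g(c) = C3*exp(-5^(1/3)*c/2) + (C1*sin(sqrt(3)*5^(1/3)*c/4) + C2*cos(sqrt(3)*5^(1/3)*c/4))*exp(5^(1/3)*c/4)


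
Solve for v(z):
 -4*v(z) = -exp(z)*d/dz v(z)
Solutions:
 v(z) = C1*exp(-4*exp(-z))


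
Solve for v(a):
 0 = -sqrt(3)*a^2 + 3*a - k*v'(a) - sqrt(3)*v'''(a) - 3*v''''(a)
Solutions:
 v(a) = C1 + C2*exp(-a*(12^(1/3)*(81*k + sqrt((81*k + 2*sqrt(3))^2 - 12) + 2*sqrt(3))^(1/3) + 2*sqrt(3) + 2*18^(1/3)/(81*k + sqrt((81*k + 2*sqrt(3))^2 - 12) + 2*sqrt(3))^(1/3))/18) + C3*exp(a*(12^(1/3)*(81*k + sqrt((81*k + 2*sqrt(3))^2 - 12) + 2*sqrt(3))^(1/3) - 2^(2/3)*3^(5/6)*I*(81*k + sqrt((81*k + 2*sqrt(3))^2 - 12) + 2*sqrt(3))^(1/3) - 4*sqrt(3) - 48/((-12^(1/3) + 2^(2/3)*3^(5/6)*I)*(81*k + sqrt((81*k + 2*sqrt(3))^2 - 12) + 2*sqrt(3))^(1/3)))/36) + C4*exp(a*(12^(1/3)*(81*k + sqrt((81*k + 2*sqrt(3))^2 - 12) + 2*sqrt(3))^(1/3) + 2^(2/3)*3^(5/6)*I*(81*k + sqrt((81*k + 2*sqrt(3))^2 - 12) + 2*sqrt(3))^(1/3) - 4*sqrt(3) + 48/((12^(1/3) + 2^(2/3)*3^(5/6)*I)*(81*k + sqrt((81*k + 2*sqrt(3))^2 - 12) + 2*sqrt(3))^(1/3)))/36) - sqrt(3)*a^3/(3*k) + 3*a^2/(2*k) + 6*a/k^2


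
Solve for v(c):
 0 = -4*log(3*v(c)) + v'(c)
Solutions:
 -Integral(1/(log(_y) + log(3)), (_y, v(c)))/4 = C1 - c


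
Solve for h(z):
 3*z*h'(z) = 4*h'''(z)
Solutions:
 h(z) = C1 + Integral(C2*airyai(6^(1/3)*z/2) + C3*airybi(6^(1/3)*z/2), z)


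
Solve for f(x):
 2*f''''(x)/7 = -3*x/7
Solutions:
 f(x) = C1 + C2*x + C3*x^2 + C4*x^3 - x^5/80


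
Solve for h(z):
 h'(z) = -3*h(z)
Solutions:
 h(z) = C1*exp(-3*z)


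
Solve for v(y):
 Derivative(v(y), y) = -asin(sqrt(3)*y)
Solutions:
 v(y) = C1 - y*asin(sqrt(3)*y) - sqrt(3)*sqrt(1 - 3*y^2)/3


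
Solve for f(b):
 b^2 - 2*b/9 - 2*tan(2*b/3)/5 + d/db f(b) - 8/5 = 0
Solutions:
 f(b) = C1 - b^3/3 + b^2/9 + 8*b/5 - 3*log(cos(2*b/3))/5


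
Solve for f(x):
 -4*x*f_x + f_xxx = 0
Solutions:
 f(x) = C1 + Integral(C2*airyai(2^(2/3)*x) + C3*airybi(2^(2/3)*x), x)


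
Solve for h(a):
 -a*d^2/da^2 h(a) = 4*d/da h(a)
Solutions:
 h(a) = C1 + C2/a^3


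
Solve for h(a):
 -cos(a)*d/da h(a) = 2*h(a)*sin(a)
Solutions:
 h(a) = C1*cos(a)^2


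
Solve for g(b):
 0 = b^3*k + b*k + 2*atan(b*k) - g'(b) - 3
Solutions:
 g(b) = C1 + b^4*k/4 + b^2*k/2 - 3*b + 2*Piecewise((b*atan(b*k) - log(b^2*k^2 + 1)/(2*k), Ne(k, 0)), (0, True))


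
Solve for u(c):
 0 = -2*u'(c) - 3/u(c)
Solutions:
 u(c) = -sqrt(C1 - 3*c)
 u(c) = sqrt(C1 - 3*c)


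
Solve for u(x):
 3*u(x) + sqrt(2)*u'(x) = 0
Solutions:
 u(x) = C1*exp(-3*sqrt(2)*x/2)


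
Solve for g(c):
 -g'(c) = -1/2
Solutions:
 g(c) = C1 + c/2


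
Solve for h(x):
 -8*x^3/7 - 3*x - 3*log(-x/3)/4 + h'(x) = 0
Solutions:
 h(x) = C1 + 2*x^4/7 + 3*x^2/2 + 3*x*log(-x)/4 + 3*x*(-log(3) - 1)/4


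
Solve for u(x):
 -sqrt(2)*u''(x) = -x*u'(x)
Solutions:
 u(x) = C1 + C2*erfi(2^(1/4)*x/2)


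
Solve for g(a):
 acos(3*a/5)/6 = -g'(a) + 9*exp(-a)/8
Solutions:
 g(a) = C1 - a*acos(3*a/5)/6 + sqrt(25 - 9*a^2)/18 - 9*exp(-a)/8


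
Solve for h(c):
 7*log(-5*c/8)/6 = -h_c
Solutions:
 h(c) = C1 - 7*c*log(-c)/6 + 7*c*(-log(5) + 1 + 3*log(2))/6


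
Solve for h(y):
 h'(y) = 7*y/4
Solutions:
 h(y) = C1 + 7*y^2/8


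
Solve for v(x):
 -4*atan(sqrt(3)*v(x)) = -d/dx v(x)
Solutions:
 Integral(1/atan(sqrt(3)*_y), (_y, v(x))) = C1 + 4*x


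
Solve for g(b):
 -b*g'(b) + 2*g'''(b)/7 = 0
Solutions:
 g(b) = C1 + Integral(C2*airyai(2^(2/3)*7^(1/3)*b/2) + C3*airybi(2^(2/3)*7^(1/3)*b/2), b)


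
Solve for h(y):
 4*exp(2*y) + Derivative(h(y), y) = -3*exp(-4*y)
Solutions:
 h(y) = C1 - 2*exp(2*y) + 3*exp(-4*y)/4


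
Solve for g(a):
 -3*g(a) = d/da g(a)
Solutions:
 g(a) = C1*exp(-3*a)


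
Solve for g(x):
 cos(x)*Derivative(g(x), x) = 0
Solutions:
 g(x) = C1


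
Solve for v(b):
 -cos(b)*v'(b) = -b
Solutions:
 v(b) = C1 + Integral(b/cos(b), b)


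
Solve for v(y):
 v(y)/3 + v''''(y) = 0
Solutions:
 v(y) = (C1*sin(sqrt(2)*3^(3/4)*y/6) + C2*cos(sqrt(2)*3^(3/4)*y/6))*exp(-sqrt(2)*3^(3/4)*y/6) + (C3*sin(sqrt(2)*3^(3/4)*y/6) + C4*cos(sqrt(2)*3^(3/4)*y/6))*exp(sqrt(2)*3^(3/4)*y/6)


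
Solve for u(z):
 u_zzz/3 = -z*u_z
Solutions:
 u(z) = C1 + Integral(C2*airyai(-3^(1/3)*z) + C3*airybi(-3^(1/3)*z), z)


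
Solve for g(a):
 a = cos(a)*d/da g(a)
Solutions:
 g(a) = C1 + Integral(a/cos(a), a)


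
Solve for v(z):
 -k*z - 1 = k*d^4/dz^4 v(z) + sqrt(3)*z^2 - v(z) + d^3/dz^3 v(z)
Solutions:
 v(z) = C1*exp(z*Piecewise((-sqrt(-(k^(-3))^(1/3) + 1/(4*k^2))/2 - sqrt((k^(-3))^(1/3) + 1/(2*k^2) + 1/(4*k^3*sqrt(-(k^(-3))^(1/3) + 1/(4*k^2))))/2 - 1/(4*k), Eq(1/k, 0)), (-sqrt(2*(sqrt(1/(27*k^3) + 1/(256*k^6)) - 1/(16*k^3))^(1/3) - 2/(3*k*(sqrt(1/(27*k^3) + 1/(256*k^6)) - 1/(16*k^3))^(1/3)) + 1/(4*k^2))/2 - sqrt(-2*(sqrt(1/(27*k^3) + 1/(256*k^6)) - 1/(16*k^3))^(1/3) + 2/(3*k*(sqrt(1/(27*k^3) + 1/(256*k^6)) - 1/(16*k^3))^(1/3)) + 1/(2*k^2) + 1/(4*k^3*sqrt(2*(sqrt(1/(27*k^3) + 1/(256*k^6)) - 1/(16*k^3))^(1/3) - 2/(3*k*(sqrt(1/(27*k^3) + 1/(256*k^6)) - 1/(16*k^3))^(1/3)) + 1/(4*k^2))))/2 - 1/(4*k), True))) + C2*exp(z*Piecewise((-sqrt(-(k^(-3))^(1/3) + 1/(4*k^2))/2 + sqrt((k^(-3))^(1/3) + 1/(2*k^2) + 1/(4*k^3*sqrt(-(k^(-3))^(1/3) + 1/(4*k^2))))/2 - 1/(4*k), Eq(1/k, 0)), (-sqrt(2*(sqrt(1/(27*k^3) + 1/(256*k^6)) - 1/(16*k^3))^(1/3) - 2/(3*k*(sqrt(1/(27*k^3) + 1/(256*k^6)) - 1/(16*k^3))^(1/3)) + 1/(4*k^2))/2 + sqrt(-2*(sqrt(1/(27*k^3) + 1/(256*k^6)) - 1/(16*k^3))^(1/3) + 2/(3*k*(sqrt(1/(27*k^3) + 1/(256*k^6)) - 1/(16*k^3))^(1/3)) + 1/(2*k^2) + 1/(4*k^3*sqrt(2*(sqrt(1/(27*k^3) + 1/(256*k^6)) - 1/(16*k^3))^(1/3) - 2/(3*k*(sqrt(1/(27*k^3) + 1/(256*k^6)) - 1/(16*k^3))^(1/3)) + 1/(4*k^2))))/2 - 1/(4*k), True))) + C3*exp(z*Piecewise((sqrt(-(k^(-3))^(1/3) + 1/(4*k^2))/2 - sqrt((k^(-3))^(1/3) + 1/(2*k^2) - 1/(4*k^3*sqrt(-(k^(-3))^(1/3) + 1/(4*k^2))))/2 - 1/(4*k), Eq(1/k, 0)), (sqrt(2*(sqrt(1/(27*k^3) + 1/(256*k^6)) - 1/(16*k^3))^(1/3) - 2/(3*k*(sqrt(1/(27*k^3) + 1/(256*k^6)) - 1/(16*k^3))^(1/3)) + 1/(4*k^2))/2 - sqrt(-2*(sqrt(1/(27*k^3) + 1/(256*k^6)) - 1/(16*k^3))^(1/3) + 2/(3*k*(sqrt(1/(27*k^3) + 1/(256*k^6)) - 1/(16*k^3))^(1/3)) + 1/(2*k^2) - 1/(4*k^3*sqrt(2*(sqrt(1/(27*k^3) + 1/(256*k^6)) - 1/(16*k^3))^(1/3) - 2/(3*k*(sqrt(1/(27*k^3) + 1/(256*k^6)) - 1/(16*k^3))^(1/3)) + 1/(4*k^2))))/2 - 1/(4*k), True))) + C4*exp(z*Piecewise((sqrt(-(k^(-3))^(1/3) + 1/(4*k^2))/2 + sqrt((k^(-3))^(1/3) + 1/(2*k^2) - 1/(4*k^3*sqrt(-(k^(-3))^(1/3) + 1/(4*k^2))))/2 - 1/(4*k), Eq(1/k, 0)), (sqrt(2*(sqrt(1/(27*k^3) + 1/(256*k^6)) - 1/(16*k^3))^(1/3) - 2/(3*k*(sqrt(1/(27*k^3) + 1/(256*k^6)) - 1/(16*k^3))^(1/3)) + 1/(4*k^2))/2 + sqrt(-2*(sqrt(1/(27*k^3) + 1/(256*k^6)) - 1/(16*k^3))^(1/3) + 2/(3*k*(sqrt(1/(27*k^3) + 1/(256*k^6)) - 1/(16*k^3))^(1/3)) + 1/(2*k^2) - 1/(4*k^3*sqrt(2*(sqrt(1/(27*k^3) + 1/(256*k^6)) - 1/(16*k^3))^(1/3) - 2/(3*k*(sqrt(1/(27*k^3) + 1/(256*k^6)) - 1/(16*k^3))^(1/3)) + 1/(4*k^2))))/2 - 1/(4*k), True))) + k*z + sqrt(3)*z^2 + 1


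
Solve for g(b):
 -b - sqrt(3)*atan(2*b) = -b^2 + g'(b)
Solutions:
 g(b) = C1 + b^3/3 - b^2/2 - sqrt(3)*(b*atan(2*b) - log(4*b^2 + 1)/4)


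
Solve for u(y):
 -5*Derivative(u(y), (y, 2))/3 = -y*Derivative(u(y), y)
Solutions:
 u(y) = C1 + C2*erfi(sqrt(30)*y/10)


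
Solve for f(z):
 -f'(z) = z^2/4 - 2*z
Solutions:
 f(z) = C1 - z^3/12 + z^2


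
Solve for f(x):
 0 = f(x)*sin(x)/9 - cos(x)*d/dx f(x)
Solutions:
 f(x) = C1/cos(x)^(1/9)


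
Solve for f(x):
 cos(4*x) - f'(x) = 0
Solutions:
 f(x) = C1 + sin(4*x)/4


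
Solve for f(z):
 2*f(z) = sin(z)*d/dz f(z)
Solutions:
 f(z) = C1*(cos(z) - 1)/(cos(z) + 1)


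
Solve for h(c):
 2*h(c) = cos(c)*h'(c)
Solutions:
 h(c) = C1*(sin(c) + 1)/(sin(c) - 1)


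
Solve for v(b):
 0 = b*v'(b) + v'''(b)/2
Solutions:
 v(b) = C1 + Integral(C2*airyai(-2^(1/3)*b) + C3*airybi(-2^(1/3)*b), b)


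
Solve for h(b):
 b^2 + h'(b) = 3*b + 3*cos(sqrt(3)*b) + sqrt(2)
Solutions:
 h(b) = C1 - b^3/3 + 3*b^2/2 + sqrt(2)*b + sqrt(3)*sin(sqrt(3)*b)


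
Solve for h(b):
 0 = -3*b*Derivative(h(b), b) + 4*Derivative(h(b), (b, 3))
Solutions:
 h(b) = C1 + Integral(C2*airyai(6^(1/3)*b/2) + C3*airybi(6^(1/3)*b/2), b)


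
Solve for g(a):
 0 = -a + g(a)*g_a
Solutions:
 g(a) = -sqrt(C1 + a^2)
 g(a) = sqrt(C1 + a^2)


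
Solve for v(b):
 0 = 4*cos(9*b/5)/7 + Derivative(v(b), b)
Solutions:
 v(b) = C1 - 20*sin(9*b/5)/63


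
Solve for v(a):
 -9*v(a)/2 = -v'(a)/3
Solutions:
 v(a) = C1*exp(27*a/2)


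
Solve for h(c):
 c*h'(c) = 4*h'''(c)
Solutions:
 h(c) = C1 + Integral(C2*airyai(2^(1/3)*c/2) + C3*airybi(2^(1/3)*c/2), c)


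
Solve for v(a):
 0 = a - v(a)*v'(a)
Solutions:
 v(a) = -sqrt(C1 + a^2)
 v(a) = sqrt(C1 + a^2)


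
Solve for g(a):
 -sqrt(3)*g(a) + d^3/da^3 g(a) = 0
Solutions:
 g(a) = C3*exp(3^(1/6)*a) + (C1*sin(3^(2/3)*a/2) + C2*cos(3^(2/3)*a/2))*exp(-3^(1/6)*a/2)


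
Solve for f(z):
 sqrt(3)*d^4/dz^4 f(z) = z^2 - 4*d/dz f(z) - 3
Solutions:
 f(z) = C1 + C4*exp(-2^(2/3)*3^(5/6)*z/3) + z^3/12 - 3*z/4 + (C2*sin(2^(2/3)*3^(1/3)*z/2) + C3*cos(2^(2/3)*3^(1/3)*z/2))*exp(2^(2/3)*3^(5/6)*z/6)


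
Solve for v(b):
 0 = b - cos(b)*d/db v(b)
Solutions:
 v(b) = C1 + Integral(b/cos(b), b)


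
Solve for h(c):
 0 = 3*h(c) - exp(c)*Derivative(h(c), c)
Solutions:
 h(c) = C1*exp(-3*exp(-c))


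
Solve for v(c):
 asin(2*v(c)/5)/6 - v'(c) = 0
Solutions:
 Integral(1/asin(2*_y/5), (_y, v(c))) = C1 + c/6


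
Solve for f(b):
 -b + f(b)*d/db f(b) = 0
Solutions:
 f(b) = -sqrt(C1 + b^2)
 f(b) = sqrt(C1 + b^2)


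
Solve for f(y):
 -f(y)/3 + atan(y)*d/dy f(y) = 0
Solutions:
 f(y) = C1*exp(Integral(1/atan(y), y)/3)


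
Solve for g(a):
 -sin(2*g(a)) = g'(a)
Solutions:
 g(a) = pi - acos((-C1 - exp(4*a))/(C1 - exp(4*a)))/2
 g(a) = acos((-C1 - exp(4*a))/(C1 - exp(4*a)))/2


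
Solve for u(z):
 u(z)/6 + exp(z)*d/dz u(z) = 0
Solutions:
 u(z) = C1*exp(exp(-z)/6)


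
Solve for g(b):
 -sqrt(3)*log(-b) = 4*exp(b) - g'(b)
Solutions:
 g(b) = C1 + sqrt(3)*b*log(-b) - sqrt(3)*b + 4*exp(b)


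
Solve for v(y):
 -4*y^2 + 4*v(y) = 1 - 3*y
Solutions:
 v(y) = y^2 - 3*y/4 + 1/4


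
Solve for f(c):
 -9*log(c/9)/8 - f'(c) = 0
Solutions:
 f(c) = C1 - 9*c*log(c)/8 + 9*c/8 + 9*c*log(3)/4


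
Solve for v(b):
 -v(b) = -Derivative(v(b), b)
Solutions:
 v(b) = C1*exp(b)


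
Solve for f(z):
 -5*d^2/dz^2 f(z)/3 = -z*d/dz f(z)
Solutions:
 f(z) = C1 + C2*erfi(sqrt(30)*z/10)


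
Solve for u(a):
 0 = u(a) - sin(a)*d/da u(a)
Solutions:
 u(a) = C1*sqrt(cos(a) - 1)/sqrt(cos(a) + 1)


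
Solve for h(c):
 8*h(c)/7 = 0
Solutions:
 h(c) = 0


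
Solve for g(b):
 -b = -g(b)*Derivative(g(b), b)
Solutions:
 g(b) = -sqrt(C1 + b^2)
 g(b) = sqrt(C1 + b^2)


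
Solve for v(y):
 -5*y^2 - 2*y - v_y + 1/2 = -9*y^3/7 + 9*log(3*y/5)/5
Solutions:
 v(y) = C1 + 9*y^4/28 - 5*y^3/3 - y^2 - 9*y*log(y)/5 - 9*y*log(3)/5 + 23*y/10 + 9*y*log(5)/5


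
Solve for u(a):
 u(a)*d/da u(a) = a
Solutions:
 u(a) = -sqrt(C1 + a^2)
 u(a) = sqrt(C1 + a^2)


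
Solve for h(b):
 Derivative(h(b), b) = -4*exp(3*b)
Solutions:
 h(b) = C1 - 4*exp(3*b)/3


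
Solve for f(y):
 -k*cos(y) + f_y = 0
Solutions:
 f(y) = C1 + k*sin(y)


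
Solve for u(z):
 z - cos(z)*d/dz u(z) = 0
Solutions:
 u(z) = C1 + Integral(z/cos(z), z)


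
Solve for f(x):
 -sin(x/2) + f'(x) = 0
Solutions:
 f(x) = C1 - 2*cos(x/2)


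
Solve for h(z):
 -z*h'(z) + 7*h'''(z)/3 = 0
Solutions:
 h(z) = C1 + Integral(C2*airyai(3^(1/3)*7^(2/3)*z/7) + C3*airybi(3^(1/3)*7^(2/3)*z/7), z)


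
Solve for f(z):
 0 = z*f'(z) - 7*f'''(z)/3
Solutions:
 f(z) = C1 + Integral(C2*airyai(3^(1/3)*7^(2/3)*z/7) + C3*airybi(3^(1/3)*7^(2/3)*z/7), z)


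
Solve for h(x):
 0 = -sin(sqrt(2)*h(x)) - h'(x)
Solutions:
 h(x) = sqrt(2)*(pi - acos((-exp(2*sqrt(2)*C1) - exp(2*sqrt(2)*x))/(exp(2*sqrt(2)*C1) - exp(2*sqrt(2)*x)))/2)
 h(x) = sqrt(2)*acos((-exp(2*sqrt(2)*C1) - exp(2*sqrt(2)*x))/(exp(2*sqrt(2)*C1) - exp(2*sqrt(2)*x)))/2


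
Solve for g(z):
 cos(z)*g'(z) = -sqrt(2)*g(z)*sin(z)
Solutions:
 g(z) = C1*cos(z)^(sqrt(2))


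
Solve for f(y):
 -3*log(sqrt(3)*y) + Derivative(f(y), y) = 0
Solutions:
 f(y) = C1 + 3*y*log(y) - 3*y + 3*y*log(3)/2


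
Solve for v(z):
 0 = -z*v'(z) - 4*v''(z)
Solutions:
 v(z) = C1 + C2*erf(sqrt(2)*z/4)


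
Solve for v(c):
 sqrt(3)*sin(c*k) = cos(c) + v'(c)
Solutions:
 v(c) = C1 - sin(c) - sqrt(3)*cos(c*k)/k


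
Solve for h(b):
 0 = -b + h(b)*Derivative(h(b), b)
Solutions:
 h(b) = -sqrt(C1 + b^2)
 h(b) = sqrt(C1 + b^2)


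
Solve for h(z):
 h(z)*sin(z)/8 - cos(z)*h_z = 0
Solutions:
 h(z) = C1/cos(z)^(1/8)


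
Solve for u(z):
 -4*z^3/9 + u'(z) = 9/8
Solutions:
 u(z) = C1 + z^4/9 + 9*z/8


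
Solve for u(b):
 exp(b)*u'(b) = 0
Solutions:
 u(b) = C1


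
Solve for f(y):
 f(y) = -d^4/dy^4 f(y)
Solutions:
 f(y) = (C1*sin(sqrt(2)*y/2) + C2*cos(sqrt(2)*y/2))*exp(-sqrt(2)*y/2) + (C3*sin(sqrt(2)*y/2) + C4*cos(sqrt(2)*y/2))*exp(sqrt(2)*y/2)


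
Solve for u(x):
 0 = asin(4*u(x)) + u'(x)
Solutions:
 Integral(1/asin(4*_y), (_y, u(x))) = C1 - x


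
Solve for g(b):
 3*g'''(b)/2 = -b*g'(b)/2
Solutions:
 g(b) = C1 + Integral(C2*airyai(-3^(2/3)*b/3) + C3*airybi(-3^(2/3)*b/3), b)


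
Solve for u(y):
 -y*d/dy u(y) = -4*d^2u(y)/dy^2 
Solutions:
 u(y) = C1 + C2*erfi(sqrt(2)*y/4)


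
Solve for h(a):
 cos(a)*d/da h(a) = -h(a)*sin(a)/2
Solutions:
 h(a) = C1*sqrt(cos(a))


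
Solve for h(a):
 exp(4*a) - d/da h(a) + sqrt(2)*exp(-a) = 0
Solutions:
 h(a) = C1 + exp(4*a)/4 - sqrt(2)*exp(-a)


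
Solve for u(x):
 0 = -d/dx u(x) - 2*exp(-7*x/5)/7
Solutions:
 u(x) = C1 + 10*exp(-7*x/5)/49


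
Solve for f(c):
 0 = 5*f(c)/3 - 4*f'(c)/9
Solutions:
 f(c) = C1*exp(15*c/4)


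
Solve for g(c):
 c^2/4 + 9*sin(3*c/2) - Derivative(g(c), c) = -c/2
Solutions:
 g(c) = C1 + c^3/12 + c^2/4 - 6*cos(3*c/2)


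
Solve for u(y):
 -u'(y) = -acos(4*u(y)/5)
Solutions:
 Integral(1/acos(4*_y/5), (_y, u(y))) = C1 + y


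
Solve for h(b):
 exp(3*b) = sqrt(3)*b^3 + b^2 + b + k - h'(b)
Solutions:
 h(b) = C1 + sqrt(3)*b^4/4 + b^3/3 + b^2/2 + b*k - exp(3*b)/3


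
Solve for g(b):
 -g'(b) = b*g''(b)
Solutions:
 g(b) = C1 + C2*log(b)


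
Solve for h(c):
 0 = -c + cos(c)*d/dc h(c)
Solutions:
 h(c) = C1 + Integral(c/cos(c), c)


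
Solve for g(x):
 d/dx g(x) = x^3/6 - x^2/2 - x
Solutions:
 g(x) = C1 + x^4/24 - x^3/6 - x^2/2


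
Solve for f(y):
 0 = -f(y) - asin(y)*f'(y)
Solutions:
 f(y) = C1*exp(-Integral(1/asin(y), y))


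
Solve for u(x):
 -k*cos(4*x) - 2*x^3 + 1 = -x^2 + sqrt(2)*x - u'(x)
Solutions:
 u(x) = C1 + k*sin(4*x)/4 + x^4/2 - x^3/3 + sqrt(2)*x^2/2 - x


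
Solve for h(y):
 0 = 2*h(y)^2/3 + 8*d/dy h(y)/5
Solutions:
 h(y) = 12/(C1 + 5*y)


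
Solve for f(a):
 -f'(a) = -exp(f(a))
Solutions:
 f(a) = log(-1/(C1 + a))


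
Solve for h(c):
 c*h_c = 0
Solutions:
 h(c) = C1


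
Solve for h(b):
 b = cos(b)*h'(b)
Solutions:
 h(b) = C1 + Integral(b/cos(b), b)


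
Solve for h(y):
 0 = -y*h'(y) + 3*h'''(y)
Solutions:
 h(y) = C1 + Integral(C2*airyai(3^(2/3)*y/3) + C3*airybi(3^(2/3)*y/3), y)


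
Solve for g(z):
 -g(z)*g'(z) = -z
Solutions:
 g(z) = -sqrt(C1 + z^2)
 g(z) = sqrt(C1 + z^2)


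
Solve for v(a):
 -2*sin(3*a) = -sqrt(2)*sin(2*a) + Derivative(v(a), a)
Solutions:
 v(a) = C1 - sqrt(2)*cos(2*a)/2 + 2*cos(3*a)/3


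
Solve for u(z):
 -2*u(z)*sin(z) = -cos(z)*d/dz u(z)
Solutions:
 u(z) = C1/cos(z)^2


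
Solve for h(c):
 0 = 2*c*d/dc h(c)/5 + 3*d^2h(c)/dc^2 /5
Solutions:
 h(c) = C1 + C2*erf(sqrt(3)*c/3)


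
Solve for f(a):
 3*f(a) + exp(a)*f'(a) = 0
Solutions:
 f(a) = C1*exp(3*exp(-a))


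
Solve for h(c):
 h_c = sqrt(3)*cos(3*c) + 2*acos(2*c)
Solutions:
 h(c) = C1 + 2*c*acos(2*c) - sqrt(1 - 4*c^2) + sqrt(3)*sin(3*c)/3


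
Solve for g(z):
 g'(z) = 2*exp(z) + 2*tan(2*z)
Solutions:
 g(z) = C1 + 2*exp(z) - log(cos(2*z))


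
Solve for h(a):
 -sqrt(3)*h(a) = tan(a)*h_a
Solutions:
 h(a) = C1/sin(a)^(sqrt(3))


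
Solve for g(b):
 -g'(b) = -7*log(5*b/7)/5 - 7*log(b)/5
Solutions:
 g(b) = C1 + 14*b*log(b)/5 - 14*b/5 - 7*b*log(7)/5 + 7*b*log(5)/5


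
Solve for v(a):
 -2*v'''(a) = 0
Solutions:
 v(a) = C1 + C2*a + C3*a^2


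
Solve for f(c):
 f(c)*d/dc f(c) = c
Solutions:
 f(c) = -sqrt(C1 + c^2)
 f(c) = sqrt(C1 + c^2)


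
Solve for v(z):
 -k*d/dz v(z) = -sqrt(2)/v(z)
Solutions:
 v(z) = -sqrt(C1 + 2*sqrt(2)*z/k)
 v(z) = sqrt(C1 + 2*sqrt(2)*z/k)


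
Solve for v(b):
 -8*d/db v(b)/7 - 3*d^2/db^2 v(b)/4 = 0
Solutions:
 v(b) = C1 + C2*exp(-32*b/21)


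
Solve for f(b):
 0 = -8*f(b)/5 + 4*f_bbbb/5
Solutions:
 f(b) = C1*exp(-2^(1/4)*b) + C2*exp(2^(1/4)*b) + C3*sin(2^(1/4)*b) + C4*cos(2^(1/4)*b)


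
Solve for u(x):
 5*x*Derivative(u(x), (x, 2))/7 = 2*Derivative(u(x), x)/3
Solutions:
 u(x) = C1 + C2*x^(29/15)


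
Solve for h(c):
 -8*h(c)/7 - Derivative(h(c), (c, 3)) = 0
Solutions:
 h(c) = C3*exp(-2*7^(2/3)*c/7) + (C1*sin(sqrt(3)*7^(2/3)*c/7) + C2*cos(sqrt(3)*7^(2/3)*c/7))*exp(7^(2/3)*c/7)


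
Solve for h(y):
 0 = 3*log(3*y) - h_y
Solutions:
 h(y) = C1 + 3*y*log(y) - 3*y + y*log(27)


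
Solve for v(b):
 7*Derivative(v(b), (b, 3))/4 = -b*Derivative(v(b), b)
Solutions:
 v(b) = C1 + Integral(C2*airyai(-14^(2/3)*b/7) + C3*airybi(-14^(2/3)*b/7), b)


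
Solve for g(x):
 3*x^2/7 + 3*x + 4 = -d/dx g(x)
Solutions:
 g(x) = C1 - x^3/7 - 3*x^2/2 - 4*x


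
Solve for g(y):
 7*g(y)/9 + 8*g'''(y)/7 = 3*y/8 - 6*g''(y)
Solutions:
 g(y) = C1*exp(y*(-42 + 21*63^(1/3)/(2*sqrt(130) + 67)^(1/3) + 147^(1/3)*(2*sqrt(130) + 67)^(1/3))/24)*sin(3^(1/6)*7^(1/3)*y*(-3^(2/3)*7^(1/3)*(2*sqrt(130) + 67)^(1/3) + 63/(2*sqrt(130) + 67)^(1/3))/24) + C2*exp(y*(-42 + 21*63^(1/3)/(2*sqrt(130) + 67)^(1/3) + 147^(1/3)*(2*sqrt(130) + 67)^(1/3))/24)*cos(3^(1/6)*7^(1/3)*y*(-3^(2/3)*7^(1/3)*(2*sqrt(130) + 67)^(1/3) + 63/(2*sqrt(130) + 67)^(1/3))/24) + C3*exp(-y*(21*63^(1/3)/(2*sqrt(130) + 67)^(1/3) + 21 + 147^(1/3)*(2*sqrt(130) + 67)^(1/3))/12) + 27*y/56


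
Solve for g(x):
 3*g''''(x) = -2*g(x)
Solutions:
 g(x) = (C1*sin(6^(3/4)*x/6) + C2*cos(6^(3/4)*x/6))*exp(-6^(3/4)*x/6) + (C3*sin(6^(3/4)*x/6) + C4*cos(6^(3/4)*x/6))*exp(6^(3/4)*x/6)


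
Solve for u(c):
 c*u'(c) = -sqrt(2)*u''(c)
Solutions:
 u(c) = C1 + C2*erf(2^(1/4)*c/2)


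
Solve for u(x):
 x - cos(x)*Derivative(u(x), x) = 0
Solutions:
 u(x) = C1 + Integral(x/cos(x), x)


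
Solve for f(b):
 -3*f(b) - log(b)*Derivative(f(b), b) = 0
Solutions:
 f(b) = C1*exp(-3*li(b))


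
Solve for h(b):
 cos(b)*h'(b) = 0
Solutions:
 h(b) = C1


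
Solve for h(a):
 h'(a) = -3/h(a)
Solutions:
 h(a) = -sqrt(C1 - 6*a)
 h(a) = sqrt(C1 - 6*a)


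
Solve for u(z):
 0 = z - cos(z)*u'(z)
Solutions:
 u(z) = C1 + Integral(z/cos(z), z)


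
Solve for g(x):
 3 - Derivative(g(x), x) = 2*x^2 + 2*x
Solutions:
 g(x) = C1 - 2*x^3/3 - x^2 + 3*x


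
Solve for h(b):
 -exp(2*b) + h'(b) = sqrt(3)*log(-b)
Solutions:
 h(b) = C1 + sqrt(3)*b*log(-b) - sqrt(3)*b + exp(2*b)/2


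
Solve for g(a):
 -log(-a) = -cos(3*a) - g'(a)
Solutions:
 g(a) = C1 + a*log(-a) - a - sin(3*a)/3


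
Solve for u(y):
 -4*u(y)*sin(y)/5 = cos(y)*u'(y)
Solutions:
 u(y) = C1*cos(y)^(4/5)


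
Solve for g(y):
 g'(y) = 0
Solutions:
 g(y) = C1


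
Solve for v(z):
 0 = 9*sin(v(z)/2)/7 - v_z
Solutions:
 -9*z/7 + log(cos(v(z)/2) - 1) - log(cos(v(z)/2) + 1) = C1


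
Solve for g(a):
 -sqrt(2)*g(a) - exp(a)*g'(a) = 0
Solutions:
 g(a) = C1*exp(sqrt(2)*exp(-a))


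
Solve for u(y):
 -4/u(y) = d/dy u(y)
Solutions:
 u(y) = -sqrt(C1 - 8*y)
 u(y) = sqrt(C1 - 8*y)


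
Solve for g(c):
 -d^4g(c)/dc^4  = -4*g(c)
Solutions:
 g(c) = C1*exp(-sqrt(2)*c) + C2*exp(sqrt(2)*c) + C3*sin(sqrt(2)*c) + C4*cos(sqrt(2)*c)


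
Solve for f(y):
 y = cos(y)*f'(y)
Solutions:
 f(y) = C1 + Integral(y/cos(y), y)


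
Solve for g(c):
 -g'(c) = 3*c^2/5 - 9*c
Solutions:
 g(c) = C1 - c^3/5 + 9*c^2/2


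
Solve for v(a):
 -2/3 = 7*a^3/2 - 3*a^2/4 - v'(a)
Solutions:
 v(a) = C1 + 7*a^4/8 - a^3/4 + 2*a/3


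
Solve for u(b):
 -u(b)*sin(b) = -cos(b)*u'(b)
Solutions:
 u(b) = C1/cos(b)


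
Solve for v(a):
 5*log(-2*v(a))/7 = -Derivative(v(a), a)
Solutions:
 7*Integral(1/(log(-_y) + log(2)), (_y, v(a)))/5 = C1 - a


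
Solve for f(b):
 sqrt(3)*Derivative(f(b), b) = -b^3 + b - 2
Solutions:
 f(b) = C1 - sqrt(3)*b^4/12 + sqrt(3)*b^2/6 - 2*sqrt(3)*b/3


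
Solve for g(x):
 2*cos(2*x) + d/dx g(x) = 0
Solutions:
 g(x) = C1 - sin(2*x)


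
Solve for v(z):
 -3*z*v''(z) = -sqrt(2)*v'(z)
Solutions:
 v(z) = C1 + C2*z^(sqrt(2)/3 + 1)


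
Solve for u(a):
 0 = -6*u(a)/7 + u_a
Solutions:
 u(a) = C1*exp(6*a/7)


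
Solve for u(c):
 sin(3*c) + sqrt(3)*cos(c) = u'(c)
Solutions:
 u(c) = C1 + sqrt(3)*sin(c) - cos(3*c)/3


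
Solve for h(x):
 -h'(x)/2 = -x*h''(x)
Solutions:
 h(x) = C1 + C2*x^(3/2)


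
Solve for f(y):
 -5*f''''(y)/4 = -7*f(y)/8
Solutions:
 f(y) = C1*exp(-10^(3/4)*7^(1/4)*y/10) + C2*exp(10^(3/4)*7^(1/4)*y/10) + C3*sin(10^(3/4)*7^(1/4)*y/10) + C4*cos(10^(3/4)*7^(1/4)*y/10)


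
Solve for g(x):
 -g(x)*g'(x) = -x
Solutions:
 g(x) = -sqrt(C1 + x^2)
 g(x) = sqrt(C1 + x^2)


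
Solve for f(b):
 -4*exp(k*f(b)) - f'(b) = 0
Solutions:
 f(b) = Piecewise((log(1/(C1*k + 4*b*k))/k, Ne(k, 0)), (nan, True))
 f(b) = Piecewise((C1 - 4*b, Eq(k, 0)), (nan, True))


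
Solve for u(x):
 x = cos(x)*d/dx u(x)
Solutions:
 u(x) = C1 + Integral(x/cos(x), x)


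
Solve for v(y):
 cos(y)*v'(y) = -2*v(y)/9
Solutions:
 v(y) = C1*(sin(y) - 1)^(1/9)/(sin(y) + 1)^(1/9)


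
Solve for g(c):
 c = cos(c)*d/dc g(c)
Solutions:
 g(c) = C1 + Integral(c/cos(c), c)


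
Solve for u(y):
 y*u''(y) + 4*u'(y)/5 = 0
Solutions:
 u(y) = C1 + C2*y^(1/5)


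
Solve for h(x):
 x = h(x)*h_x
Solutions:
 h(x) = -sqrt(C1 + x^2)
 h(x) = sqrt(C1 + x^2)


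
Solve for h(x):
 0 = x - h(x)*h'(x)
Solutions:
 h(x) = -sqrt(C1 + x^2)
 h(x) = sqrt(C1 + x^2)


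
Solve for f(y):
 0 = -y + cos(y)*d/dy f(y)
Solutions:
 f(y) = C1 + Integral(y/cos(y), y)


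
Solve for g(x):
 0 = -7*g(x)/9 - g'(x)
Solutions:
 g(x) = C1*exp(-7*x/9)


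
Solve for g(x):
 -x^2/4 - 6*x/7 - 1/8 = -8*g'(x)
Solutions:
 g(x) = C1 + x^3/96 + 3*x^2/56 + x/64


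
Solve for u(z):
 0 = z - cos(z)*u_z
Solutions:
 u(z) = C1 + Integral(z/cos(z), z)


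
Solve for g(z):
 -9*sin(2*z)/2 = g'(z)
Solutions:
 g(z) = C1 + 9*cos(2*z)/4


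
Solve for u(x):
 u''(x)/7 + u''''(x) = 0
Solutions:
 u(x) = C1 + C2*x + C3*sin(sqrt(7)*x/7) + C4*cos(sqrt(7)*x/7)


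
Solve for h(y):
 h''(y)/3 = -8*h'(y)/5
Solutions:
 h(y) = C1 + C2*exp(-24*y/5)


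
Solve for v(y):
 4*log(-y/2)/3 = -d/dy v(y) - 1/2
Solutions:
 v(y) = C1 - 4*y*log(-y)/3 + y*(5 + 8*log(2))/6


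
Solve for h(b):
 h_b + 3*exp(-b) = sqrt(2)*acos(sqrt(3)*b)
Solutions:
 h(b) = C1 + sqrt(2)*b*acos(sqrt(3)*b) - sqrt(6)*sqrt(1 - 3*b^2)/3 + 3*exp(-b)


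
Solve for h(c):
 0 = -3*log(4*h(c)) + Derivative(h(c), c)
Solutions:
 -Integral(1/(log(_y) + 2*log(2)), (_y, h(c)))/3 = C1 - c


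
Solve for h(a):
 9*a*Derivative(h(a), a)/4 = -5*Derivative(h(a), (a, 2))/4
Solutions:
 h(a) = C1 + C2*erf(3*sqrt(10)*a/10)


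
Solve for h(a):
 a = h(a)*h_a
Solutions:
 h(a) = -sqrt(C1 + a^2)
 h(a) = sqrt(C1 + a^2)


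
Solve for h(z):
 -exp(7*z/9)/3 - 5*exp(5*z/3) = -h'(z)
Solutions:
 h(z) = C1 + 3*exp(7*z/9)/7 + 3*exp(5*z/3)


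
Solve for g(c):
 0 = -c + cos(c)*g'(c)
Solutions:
 g(c) = C1 + Integral(c/cos(c), c)


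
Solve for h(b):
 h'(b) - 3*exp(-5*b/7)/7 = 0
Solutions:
 h(b) = C1 - 3*exp(-5*b/7)/5


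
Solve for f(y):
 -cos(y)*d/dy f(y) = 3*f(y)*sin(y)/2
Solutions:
 f(y) = C1*cos(y)^(3/2)


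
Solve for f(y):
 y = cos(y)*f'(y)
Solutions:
 f(y) = C1 + Integral(y/cos(y), y)


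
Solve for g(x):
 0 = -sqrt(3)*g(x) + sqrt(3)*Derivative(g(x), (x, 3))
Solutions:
 g(x) = C3*exp(x) + (C1*sin(sqrt(3)*x/2) + C2*cos(sqrt(3)*x/2))*exp(-x/2)


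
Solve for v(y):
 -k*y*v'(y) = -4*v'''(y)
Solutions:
 v(y) = C1 + Integral(C2*airyai(2^(1/3)*k^(1/3)*y/2) + C3*airybi(2^(1/3)*k^(1/3)*y/2), y)


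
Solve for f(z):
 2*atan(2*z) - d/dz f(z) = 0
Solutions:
 f(z) = C1 + 2*z*atan(2*z) - log(4*z^2 + 1)/2


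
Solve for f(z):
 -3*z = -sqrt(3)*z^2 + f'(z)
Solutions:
 f(z) = C1 + sqrt(3)*z^3/3 - 3*z^2/2


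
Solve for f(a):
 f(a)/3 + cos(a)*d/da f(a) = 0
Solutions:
 f(a) = C1*(sin(a) - 1)^(1/6)/(sin(a) + 1)^(1/6)


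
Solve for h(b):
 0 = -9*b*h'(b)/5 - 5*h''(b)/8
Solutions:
 h(b) = C1 + C2*erf(6*b/5)


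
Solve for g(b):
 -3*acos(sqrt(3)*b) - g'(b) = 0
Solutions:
 g(b) = C1 - 3*b*acos(sqrt(3)*b) + sqrt(3)*sqrt(1 - 3*b^2)


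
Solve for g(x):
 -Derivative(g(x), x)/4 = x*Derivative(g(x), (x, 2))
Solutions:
 g(x) = C1 + C2*x^(3/4)


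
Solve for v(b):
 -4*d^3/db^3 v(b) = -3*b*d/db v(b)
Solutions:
 v(b) = C1 + Integral(C2*airyai(6^(1/3)*b/2) + C3*airybi(6^(1/3)*b/2), b)


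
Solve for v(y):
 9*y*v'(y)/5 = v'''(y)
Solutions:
 v(y) = C1 + Integral(C2*airyai(15^(2/3)*y/5) + C3*airybi(15^(2/3)*y/5), y)


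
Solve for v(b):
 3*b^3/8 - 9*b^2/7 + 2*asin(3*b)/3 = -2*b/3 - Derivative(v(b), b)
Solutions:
 v(b) = C1 - 3*b^4/32 + 3*b^3/7 - b^2/3 - 2*b*asin(3*b)/3 - 2*sqrt(1 - 9*b^2)/9


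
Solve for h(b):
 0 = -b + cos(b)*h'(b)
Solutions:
 h(b) = C1 + Integral(b/cos(b), b)


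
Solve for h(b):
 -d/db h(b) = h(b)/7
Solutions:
 h(b) = C1*exp(-b/7)


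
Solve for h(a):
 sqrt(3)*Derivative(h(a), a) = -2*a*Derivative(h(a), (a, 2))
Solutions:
 h(a) = C1 + C2*a^(1 - sqrt(3)/2)


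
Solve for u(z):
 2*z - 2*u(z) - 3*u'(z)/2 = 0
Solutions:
 u(z) = C1*exp(-4*z/3) + z - 3/4


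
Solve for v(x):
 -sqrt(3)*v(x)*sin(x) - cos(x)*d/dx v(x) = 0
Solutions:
 v(x) = C1*cos(x)^(sqrt(3))


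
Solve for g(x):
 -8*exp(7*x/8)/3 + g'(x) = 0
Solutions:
 g(x) = C1 + 64*exp(7*x/8)/21


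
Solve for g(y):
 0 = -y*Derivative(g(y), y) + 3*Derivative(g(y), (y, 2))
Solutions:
 g(y) = C1 + C2*erfi(sqrt(6)*y/6)


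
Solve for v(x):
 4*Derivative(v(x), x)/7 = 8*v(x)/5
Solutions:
 v(x) = C1*exp(14*x/5)


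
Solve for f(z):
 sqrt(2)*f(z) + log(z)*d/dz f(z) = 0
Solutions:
 f(z) = C1*exp(-sqrt(2)*li(z))


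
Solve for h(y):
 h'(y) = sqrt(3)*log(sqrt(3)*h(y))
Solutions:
 -2*sqrt(3)*Integral(1/(2*log(_y) + log(3)), (_y, h(y)))/3 = C1 - y


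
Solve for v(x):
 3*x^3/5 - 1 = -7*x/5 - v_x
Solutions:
 v(x) = C1 - 3*x^4/20 - 7*x^2/10 + x


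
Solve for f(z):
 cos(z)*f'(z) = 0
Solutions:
 f(z) = C1


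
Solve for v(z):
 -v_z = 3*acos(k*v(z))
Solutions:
 Integral(1/acos(_y*k), (_y, v(z))) = C1 - 3*z


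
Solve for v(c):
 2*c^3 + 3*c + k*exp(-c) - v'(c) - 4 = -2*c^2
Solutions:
 v(c) = C1 + c^4/2 + 2*c^3/3 + 3*c^2/2 - 4*c - k*exp(-c)


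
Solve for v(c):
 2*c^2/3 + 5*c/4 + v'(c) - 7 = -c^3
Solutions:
 v(c) = C1 - c^4/4 - 2*c^3/9 - 5*c^2/8 + 7*c


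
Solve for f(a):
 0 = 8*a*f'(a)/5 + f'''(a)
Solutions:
 f(a) = C1 + Integral(C2*airyai(-2*5^(2/3)*a/5) + C3*airybi(-2*5^(2/3)*a/5), a)


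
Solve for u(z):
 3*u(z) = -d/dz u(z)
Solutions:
 u(z) = C1*exp(-3*z)


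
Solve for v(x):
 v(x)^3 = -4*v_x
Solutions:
 v(x) = -sqrt(2)*sqrt(-1/(C1 - x))
 v(x) = sqrt(2)*sqrt(-1/(C1 - x))


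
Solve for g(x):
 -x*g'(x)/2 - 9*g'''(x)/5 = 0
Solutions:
 g(x) = C1 + Integral(C2*airyai(-60^(1/3)*x/6) + C3*airybi(-60^(1/3)*x/6), x)


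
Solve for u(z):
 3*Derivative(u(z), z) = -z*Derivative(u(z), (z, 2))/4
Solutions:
 u(z) = C1 + C2/z^11


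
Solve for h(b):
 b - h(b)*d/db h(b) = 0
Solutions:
 h(b) = -sqrt(C1 + b^2)
 h(b) = sqrt(C1 + b^2)


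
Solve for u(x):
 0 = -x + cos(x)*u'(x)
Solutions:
 u(x) = C1 + Integral(x/cos(x), x)


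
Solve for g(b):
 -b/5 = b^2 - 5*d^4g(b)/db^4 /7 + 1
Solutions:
 g(b) = C1 + C2*b + C3*b^2 + C4*b^3 + 7*b^6/1800 + 7*b^5/3000 + 7*b^4/120


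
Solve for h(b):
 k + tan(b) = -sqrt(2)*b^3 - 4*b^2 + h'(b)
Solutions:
 h(b) = C1 + sqrt(2)*b^4/4 + 4*b^3/3 + b*k - log(cos(b))


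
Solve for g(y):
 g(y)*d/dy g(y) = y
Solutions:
 g(y) = -sqrt(C1 + y^2)
 g(y) = sqrt(C1 + y^2)


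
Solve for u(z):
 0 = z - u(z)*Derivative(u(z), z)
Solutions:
 u(z) = -sqrt(C1 + z^2)
 u(z) = sqrt(C1 + z^2)


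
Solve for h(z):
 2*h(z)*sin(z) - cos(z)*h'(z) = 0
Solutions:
 h(z) = C1/cos(z)^2


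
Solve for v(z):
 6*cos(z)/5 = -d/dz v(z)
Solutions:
 v(z) = C1 - 6*sin(z)/5


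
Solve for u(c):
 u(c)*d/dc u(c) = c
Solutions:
 u(c) = -sqrt(C1 + c^2)
 u(c) = sqrt(C1 + c^2)


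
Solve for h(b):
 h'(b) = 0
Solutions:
 h(b) = C1


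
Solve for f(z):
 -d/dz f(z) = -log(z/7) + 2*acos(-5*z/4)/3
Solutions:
 f(z) = C1 + z*log(z) - 2*z*acos(-5*z/4)/3 - z*log(7) - z - 2*sqrt(16 - 25*z^2)/15


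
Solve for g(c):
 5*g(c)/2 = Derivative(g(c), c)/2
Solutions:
 g(c) = C1*exp(5*c)


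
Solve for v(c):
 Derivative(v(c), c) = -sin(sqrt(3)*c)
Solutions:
 v(c) = C1 + sqrt(3)*cos(sqrt(3)*c)/3


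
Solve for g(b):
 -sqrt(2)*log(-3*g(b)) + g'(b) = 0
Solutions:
 -sqrt(2)*Integral(1/(log(-_y) + log(3)), (_y, g(b)))/2 = C1 - b


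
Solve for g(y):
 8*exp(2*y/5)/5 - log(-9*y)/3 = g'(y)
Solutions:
 g(y) = C1 - y*log(-y)/3 + y*(1 - 2*log(3))/3 + 4*exp(2*y/5)


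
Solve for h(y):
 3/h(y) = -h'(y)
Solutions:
 h(y) = -sqrt(C1 - 6*y)
 h(y) = sqrt(C1 - 6*y)


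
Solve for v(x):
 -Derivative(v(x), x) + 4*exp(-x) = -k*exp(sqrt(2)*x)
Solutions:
 v(x) = C1 + sqrt(2)*k*exp(sqrt(2)*x)/2 - 4*exp(-x)


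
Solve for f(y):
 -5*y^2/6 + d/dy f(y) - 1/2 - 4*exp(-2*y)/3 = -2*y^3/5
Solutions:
 f(y) = C1 - y^4/10 + 5*y^3/18 + y/2 - 2*exp(-2*y)/3


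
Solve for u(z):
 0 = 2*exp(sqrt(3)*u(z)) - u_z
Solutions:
 u(z) = sqrt(3)*(2*log(-1/(C1 + 2*z)) - log(3))/6


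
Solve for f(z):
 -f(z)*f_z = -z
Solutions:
 f(z) = -sqrt(C1 + z^2)
 f(z) = sqrt(C1 + z^2)


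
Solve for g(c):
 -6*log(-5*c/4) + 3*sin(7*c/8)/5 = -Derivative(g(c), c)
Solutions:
 g(c) = C1 + 6*c*log(-c) - 12*c*log(2) - 6*c + 6*c*log(5) + 24*cos(7*c/8)/35


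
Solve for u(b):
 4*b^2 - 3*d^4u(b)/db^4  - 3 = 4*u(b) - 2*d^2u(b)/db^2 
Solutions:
 u(b) = b^2 + (C1*sin(sqrt(2)*3^(3/4)*b*sin(atan(sqrt(11))/2)/3) + C2*cos(sqrt(2)*3^(3/4)*b*sin(atan(sqrt(11))/2)/3))*exp(-sqrt(2)*3^(3/4)*b*cos(atan(sqrt(11))/2)/3) + (C3*sin(sqrt(2)*3^(3/4)*b*sin(atan(sqrt(11))/2)/3) + C4*cos(sqrt(2)*3^(3/4)*b*sin(atan(sqrt(11))/2)/3))*exp(sqrt(2)*3^(3/4)*b*cos(atan(sqrt(11))/2)/3) + 1/4


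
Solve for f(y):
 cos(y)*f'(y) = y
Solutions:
 f(y) = C1 + Integral(y/cos(y), y)


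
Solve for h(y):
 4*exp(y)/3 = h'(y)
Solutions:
 h(y) = C1 + 4*exp(y)/3


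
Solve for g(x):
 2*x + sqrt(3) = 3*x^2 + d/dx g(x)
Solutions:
 g(x) = C1 - x^3 + x^2 + sqrt(3)*x


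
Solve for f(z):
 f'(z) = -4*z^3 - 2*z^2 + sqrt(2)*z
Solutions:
 f(z) = C1 - z^4 - 2*z^3/3 + sqrt(2)*z^2/2


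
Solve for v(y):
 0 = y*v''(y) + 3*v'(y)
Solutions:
 v(y) = C1 + C2/y^2


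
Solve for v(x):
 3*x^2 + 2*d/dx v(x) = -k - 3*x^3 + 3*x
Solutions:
 v(x) = C1 - k*x/2 - 3*x^4/8 - x^3/2 + 3*x^2/4


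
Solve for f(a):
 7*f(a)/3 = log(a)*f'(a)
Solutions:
 f(a) = C1*exp(7*li(a)/3)


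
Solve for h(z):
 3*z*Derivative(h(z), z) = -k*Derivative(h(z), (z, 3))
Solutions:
 h(z) = C1 + Integral(C2*airyai(3^(1/3)*z*(-1/k)^(1/3)) + C3*airybi(3^(1/3)*z*(-1/k)^(1/3)), z)


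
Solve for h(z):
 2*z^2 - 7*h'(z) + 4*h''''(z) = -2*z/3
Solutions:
 h(z) = C1 + C4*exp(14^(1/3)*z/2) + 2*z^3/21 + z^2/21 + (C2*sin(14^(1/3)*sqrt(3)*z/4) + C3*cos(14^(1/3)*sqrt(3)*z/4))*exp(-14^(1/3)*z/4)


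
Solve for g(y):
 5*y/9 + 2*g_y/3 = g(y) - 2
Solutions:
 g(y) = C1*exp(3*y/2) + 5*y/9 + 64/27


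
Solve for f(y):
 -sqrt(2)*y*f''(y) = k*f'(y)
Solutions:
 f(y) = C1 + y^(-sqrt(2)*re(k)/2 + 1)*(C2*sin(sqrt(2)*log(y)*Abs(im(k))/2) + C3*cos(sqrt(2)*log(y)*im(k)/2))


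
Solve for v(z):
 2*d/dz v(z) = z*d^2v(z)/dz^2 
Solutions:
 v(z) = C1 + C2*z^3


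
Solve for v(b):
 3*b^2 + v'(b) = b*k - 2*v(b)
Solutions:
 v(b) = C1*exp(-2*b) - 3*b^2/2 + b*k/2 + 3*b/2 - k/4 - 3/4


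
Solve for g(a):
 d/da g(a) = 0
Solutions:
 g(a) = C1


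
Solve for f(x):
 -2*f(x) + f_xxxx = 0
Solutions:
 f(x) = C1*exp(-2^(1/4)*x) + C2*exp(2^(1/4)*x) + C3*sin(2^(1/4)*x) + C4*cos(2^(1/4)*x)


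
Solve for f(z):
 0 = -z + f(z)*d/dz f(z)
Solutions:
 f(z) = -sqrt(C1 + z^2)
 f(z) = sqrt(C1 + z^2)


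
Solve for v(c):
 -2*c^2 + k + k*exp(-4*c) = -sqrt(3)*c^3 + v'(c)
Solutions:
 v(c) = C1 + sqrt(3)*c^4/4 - 2*c^3/3 + c*k - k*exp(-4*c)/4


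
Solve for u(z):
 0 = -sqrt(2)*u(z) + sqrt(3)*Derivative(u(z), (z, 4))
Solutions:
 u(z) = C1*exp(-2^(1/8)*3^(7/8)*z/3) + C2*exp(2^(1/8)*3^(7/8)*z/3) + C3*sin(2^(1/8)*3^(7/8)*z/3) + C4*cos(2^(1/8)*3^(7/8)*z/3)


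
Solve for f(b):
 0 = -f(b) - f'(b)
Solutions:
 f(b) = C1*exp(-b)


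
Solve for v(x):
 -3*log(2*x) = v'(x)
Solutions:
 v(x) = C1 - 3*x*log(x) - x*log(8) + 3*x


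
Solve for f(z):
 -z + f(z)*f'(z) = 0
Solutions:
 f(z) = -sqrt(C1 + z^2)
 f(z) = sqrt(C1 + z^2)


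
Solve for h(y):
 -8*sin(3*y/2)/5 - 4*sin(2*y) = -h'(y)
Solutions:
 h(y) = C1 - 16*cos(3*y/2)/15 - 2*cos(2*y)


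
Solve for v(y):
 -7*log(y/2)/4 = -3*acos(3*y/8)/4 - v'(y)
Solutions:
 v(y) = C1 + 7*y*log(y)/4 - 3*y*acos(3*y/8)/4 - 7*y/4 - 7*y*log(2)/4 + sqrt(64 - 9*y^2)/4


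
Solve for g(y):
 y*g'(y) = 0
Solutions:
 g(y) = C1


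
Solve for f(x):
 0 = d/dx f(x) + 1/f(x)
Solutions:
 f(x) = -sqrt(C1 - 2*x)
 f(x) = sqrt(C1 - 2*x)


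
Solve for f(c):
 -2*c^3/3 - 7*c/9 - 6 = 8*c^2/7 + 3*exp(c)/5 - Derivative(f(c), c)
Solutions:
 f(c) = C1 + c^4/6 + 8*c^3/21 + 7*c^2/18 + 6*c + 3*exp(c)/5


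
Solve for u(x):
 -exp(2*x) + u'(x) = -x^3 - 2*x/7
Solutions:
 u(x) = C1 - x^4/4 - x^2/7 + exp(2*x)/2


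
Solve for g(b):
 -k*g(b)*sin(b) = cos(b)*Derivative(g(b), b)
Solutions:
 g(b) = C1*exp(k*log(cos(b)))


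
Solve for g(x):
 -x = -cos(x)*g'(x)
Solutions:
 g(x) = C1 + Integral(x/cos(x), x)


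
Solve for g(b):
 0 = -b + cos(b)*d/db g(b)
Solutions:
 g(b) = C1 + Integral(b/cos(b), b)


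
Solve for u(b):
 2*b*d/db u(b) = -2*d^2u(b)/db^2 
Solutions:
 u(b) = C1 + C2*erf(sqrt(2)*b/2)


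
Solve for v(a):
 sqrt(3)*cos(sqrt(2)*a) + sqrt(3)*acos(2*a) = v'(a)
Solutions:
 v(a) = C1 + sqrt(3)*(a*acos(2*a) - sqrt(1 - 4*a^2)/2) + sqrt(6)*sin(sqrt(2)*a)/2


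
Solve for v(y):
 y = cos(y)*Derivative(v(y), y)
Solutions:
 v(y) = C1 + Integral(y/cos(y), y)
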